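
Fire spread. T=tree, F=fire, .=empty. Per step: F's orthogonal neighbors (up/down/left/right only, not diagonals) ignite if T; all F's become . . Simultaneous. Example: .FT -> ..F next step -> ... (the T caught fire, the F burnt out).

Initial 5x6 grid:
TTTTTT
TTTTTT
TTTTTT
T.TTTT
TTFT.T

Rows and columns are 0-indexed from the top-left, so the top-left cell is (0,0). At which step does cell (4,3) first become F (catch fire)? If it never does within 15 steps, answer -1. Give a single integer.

Step 1: cell (4,3)='F' (+3 fires, +1 burnt)
  -> target ignites at step 1
Step 2: cell (4,3)='.' (+3 fires, +3 burnt)
Step 3: cell (4,3)='.' (+5 fires, +3 burnt)
Step 4: cell (4,3)='.' (+6 fires, +5 burnt)
Step 5: cell (4,3)='.' (+6 fires, +6 burnt)
Step 6: cell (4,3)='.' (+3 fires, +6 burnt)
Step 7: cell (4,3)='.' (+1 fires, +3 burnt)
Step 8: cell (4,3)='.' (+0 fires, +1 burnt)
  fire out at step 8

1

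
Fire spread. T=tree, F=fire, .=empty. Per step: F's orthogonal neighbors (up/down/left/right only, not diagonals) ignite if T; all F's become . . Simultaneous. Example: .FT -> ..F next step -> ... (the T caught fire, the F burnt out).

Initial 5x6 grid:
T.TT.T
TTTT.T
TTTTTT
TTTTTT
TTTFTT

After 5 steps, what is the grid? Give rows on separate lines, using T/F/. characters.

Step 1: 3 trees catch fire, 1 burn out
  T.TT.T
  TTTT.T
  TTTTTT
  TTTFTT
  TTF.FT
Step 2: 5 trees catch fire, 3 burn out
  T.TT.T
  TTTT.T
  TTTFTT
  TTF.FT
  TF...F
Step 3: 6 trees catch fire, 5 burn out
  T.TT.T
  TTTF.T
  TTF.FT
  TF...F
  F.....
Step 4: 5 trees catch fire, 6 burn out
  T.TF.T
  TTF..T
  TF...F
  F.....
  ......
Step 5: 4 trees catch fire, 5 burn out
  T.F..T
  TF...F
  F.....
  ......
  ......

T.F..T
TF...F
F.....
......
......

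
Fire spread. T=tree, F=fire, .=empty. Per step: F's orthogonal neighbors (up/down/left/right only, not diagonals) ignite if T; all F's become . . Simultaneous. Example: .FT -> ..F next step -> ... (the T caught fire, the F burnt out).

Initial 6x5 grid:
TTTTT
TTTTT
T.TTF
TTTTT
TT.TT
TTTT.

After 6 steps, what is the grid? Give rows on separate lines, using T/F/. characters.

Step 1: 3 trees catch fire, 1 burn out
  TTTTT
  TTTTF
  T.TF.
  TTTTF
  TT.TT
  TTTT.
Step 2: 5 trees catch fire, 3 burn out
  TTTTF
  TTTF.
  T.F..
  TTTF.
  TT.TF
  TTTT.
Step 3: 4 trees catch fire, 5 burn out
  TTTF.
  TTF..
  T....
  TTF..
  TT.F.
  TTTT.
Step 4: 4 trees catch fire, 4 burn out
  TTF..
  TF...
  T....
  TF...
  TT...
  TTTF.
Step 5: 5 trees catch fire, 4 burn out
  TF...
  F....
  T....
  F....
  TF...
  TTF..
Step 6: 4 trees catch fire, 5 burn out
  F....
  .....
  F....
  .....
  F....
  TF...

F....
.....
F....
.....
F....
TF...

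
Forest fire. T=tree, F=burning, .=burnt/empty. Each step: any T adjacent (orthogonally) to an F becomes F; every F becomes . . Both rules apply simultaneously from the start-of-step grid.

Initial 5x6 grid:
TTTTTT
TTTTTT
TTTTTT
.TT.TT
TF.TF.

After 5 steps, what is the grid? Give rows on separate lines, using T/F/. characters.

Step 1: 4 trees catch fire, 2 burn out
  TTTTTT
  TTTTTT
  TTTTTT
  .FT.FT
  F..F..
Step 2: 4 trees catch fire, 4 burn out
  TTTTTT
  TTTTTT
  TFTTFT
  ..F..F
  ......
Step 3: 6 trees catch fire, 4 burn out
  TTTTTT
  TFTTFT
  F.FF.F
  ......
  ......
Step 4: 6 trees catch fire, 6 burn out
  TFTTFT
  F.FF.F
  ......
  ......
  ......
Step 5: 4 trees catch fire, 6 burn out
  F.FF.F
  ......
  ......
  ......
  ......

F.FF.F
......
......
......
......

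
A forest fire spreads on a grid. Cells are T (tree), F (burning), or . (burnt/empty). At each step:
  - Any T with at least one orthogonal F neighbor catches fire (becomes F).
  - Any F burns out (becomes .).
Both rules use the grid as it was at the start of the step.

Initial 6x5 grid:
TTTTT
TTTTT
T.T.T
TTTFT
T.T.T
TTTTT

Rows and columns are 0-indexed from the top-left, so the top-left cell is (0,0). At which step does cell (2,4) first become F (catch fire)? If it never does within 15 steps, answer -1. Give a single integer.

Step 1: cell (2,4)='T' (+2 fires, +1 burnt)
Step 2: cell (2,4)='F' (+5 fires, +2 burnt)
  -> target ignites at step 2
Step 3: cell (2,4)='.' (+5 fires, +5 burnt)
Step 4: cell (2,4)='.' (+8 fires, +5 burnt)
Step 5: cell (2,4)='.' (+4 fires, +8 burnt)
Step 6: cell (2,4)='.' (+1 fires, +4 burnt)
Step 7: cell (2,4)='.' (+0 fires, +1 burnt)
  fire out at step 7

2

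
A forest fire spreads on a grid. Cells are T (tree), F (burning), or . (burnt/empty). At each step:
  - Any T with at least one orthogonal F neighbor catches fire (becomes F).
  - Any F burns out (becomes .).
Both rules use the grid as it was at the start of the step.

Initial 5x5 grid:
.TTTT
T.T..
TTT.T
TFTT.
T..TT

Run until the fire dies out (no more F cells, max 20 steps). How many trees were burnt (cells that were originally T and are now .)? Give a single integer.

Step 1: +3 fires, +1 burnt (F count now 3)
Step 2: +4 fires, +3 burnt (F count now 4)
Step 3: +3 fires, +4 burnt (F count now 3)
Step 4: +2 fires, +3 burnt (F count now 2)
Step 5: +2 fires, +2 burnt (F count now 2)
Step 6: +1 fires, +2 burnt (F count now 1)
Step 7: +0 fires, +1 burnt (F count now 0)
Fire out after step 7
Initially T: 16, now '.': 24
Total burnt (originally-T cells now '.'): 15

Answer: 15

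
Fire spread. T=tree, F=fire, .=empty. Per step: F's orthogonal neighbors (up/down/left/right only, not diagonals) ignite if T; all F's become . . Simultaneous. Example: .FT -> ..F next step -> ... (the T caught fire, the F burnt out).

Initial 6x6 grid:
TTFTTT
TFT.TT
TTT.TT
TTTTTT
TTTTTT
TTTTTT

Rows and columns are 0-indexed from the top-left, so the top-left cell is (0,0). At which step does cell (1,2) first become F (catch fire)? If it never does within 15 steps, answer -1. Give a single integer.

Step 1: cell (1,2)='F' (+5 fires, +2 burnt)
  -> target ignites at step 1
Step 2: cell (1,2)='.' (+5 fires, +5 burnt)
Step 3: cell (1,2)='.' (+5 fires, +5 burnt)
Step 4: cell (1,2)='.' (+6 fires, +5 burnt)
Step 5: cell (1,2)='.' (+5 fires, +6 burnt)
Step 6: cell (1,2)='.' (+3 fires, +5 burnt)
Step 7: cell (1,2)='.' (+2 fires, +3 burnt)
Step 8: cell (1,2)='.' (+1 fires, +2 burnt)
Step 9: cell (1,2)='.' (+0 fires, +1 burnt)
  fire out at step 9

1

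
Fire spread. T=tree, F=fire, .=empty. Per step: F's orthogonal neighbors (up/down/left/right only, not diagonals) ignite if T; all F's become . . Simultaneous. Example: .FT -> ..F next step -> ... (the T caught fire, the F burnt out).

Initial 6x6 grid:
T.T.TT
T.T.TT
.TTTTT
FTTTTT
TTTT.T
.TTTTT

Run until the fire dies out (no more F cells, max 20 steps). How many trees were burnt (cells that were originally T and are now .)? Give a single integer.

Answer: 26

Derivation:
Step 1: +2 fires, +1 burnt (F count now 2)
Step 2: +3 fires, +2 burnt (F count now 3)
Step 3: +4 fires, +3 burnt (F count now 4)
Step 4: +5 fires, +4 burnt (F count now 5)
Step 5: +4 fires, +5 burnt (F count now 4)
Step 6: +4 fires, +4 burnt (F count now 4)
Step 7: +3 fires, +4 burnt (F count now 3)
Step 8: +1 fires, +3 burnt (F count now 1)
Step 9: +0 fires, +1 burnt (F count now 0)
Fire out after step 9
Initially T: 28, now '.': 34
Total burnt (originally-T cells now '.'): 26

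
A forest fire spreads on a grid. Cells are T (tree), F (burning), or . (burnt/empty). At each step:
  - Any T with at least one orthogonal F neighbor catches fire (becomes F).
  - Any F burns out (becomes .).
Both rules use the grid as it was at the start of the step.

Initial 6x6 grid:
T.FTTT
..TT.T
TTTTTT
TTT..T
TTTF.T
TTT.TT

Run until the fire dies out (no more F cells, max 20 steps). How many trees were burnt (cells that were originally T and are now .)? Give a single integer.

Step 1: +3 fires, +2 burnt (F count now 3)
Step 2: +6 fires, +3 burnt (F count now 6)
Step 3: +6 fires, +6 burnt (F count now 6)
Step 4: +5 fires, +6 burnt (F count now 5)
Step 5: +1 fires, +5 burnt (F count now 1)
Step 6: +1 fires, +1 burnt (F count now 1)
Step 7: +1 fires, +1 burnt (F count now 1)
Step 8: +1 fires, +1 burnt (F count now 1)
Step 9: +1 fires, +1 burnt (F count now 1)
Step 10: +0 fires, +1 burnt (F count now 0)
Fire out after step 10
Initially T: 26, now '.': 35
Total burnt (originally-T cells now '.'): 25

Answer: 25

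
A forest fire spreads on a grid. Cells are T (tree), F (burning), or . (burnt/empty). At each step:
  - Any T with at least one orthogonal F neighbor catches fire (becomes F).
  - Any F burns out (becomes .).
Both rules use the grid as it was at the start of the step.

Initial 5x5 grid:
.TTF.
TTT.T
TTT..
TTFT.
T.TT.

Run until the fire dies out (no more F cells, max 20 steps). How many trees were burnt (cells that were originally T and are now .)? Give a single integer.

Step 1: +5 fires, +2 burnt (F count now 5)
Step 2: +5 fires, +5 burnt (F count now 5)
Step 3: +3 fires, +5 burnt (F count now 3)
Step 4: +1 fires, +3 burnt (F count now 1)
Step 5: +0 fires, +1 burnt (F count now 0)
Fire out after step 5
Initially T: 15, now '.': 24
Total burnt (originally-T cells now '.'): 14

Answer: 14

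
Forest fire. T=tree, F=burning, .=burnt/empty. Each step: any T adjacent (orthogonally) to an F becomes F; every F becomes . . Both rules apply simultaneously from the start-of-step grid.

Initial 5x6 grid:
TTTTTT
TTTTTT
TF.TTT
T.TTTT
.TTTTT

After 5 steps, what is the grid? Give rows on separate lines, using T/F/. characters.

Step 1: 2 trees catch fire, 1 burn out
  TTTTTT
  TFTTTT
  F..TTT
  T.TTTT
  .TTTTT
Step 2: 4 trees catch fire, 2 burn out
  TFTTTT
  F.FTTT
  ...TTT
  F.TTTT
  .TTTTT
Step 3: 3 trees catch fire, 4 burn out
  F.FTTT
  ...FTT
  ...TTT
  ..TTTT
  .TTTTT
Step 4: 3 trees catch fire, 3 burn out
  ...FTT
  ....FT
  ...FTT
  ..TTTT
  .TTTTT
Step 5: 4 trees catch fire, 3 burn out
  ....FT
  .....F
  ....FT
  ..TFTT
  .TTTTT

....FT
.....F
....FT
..TFTT
.TTTTT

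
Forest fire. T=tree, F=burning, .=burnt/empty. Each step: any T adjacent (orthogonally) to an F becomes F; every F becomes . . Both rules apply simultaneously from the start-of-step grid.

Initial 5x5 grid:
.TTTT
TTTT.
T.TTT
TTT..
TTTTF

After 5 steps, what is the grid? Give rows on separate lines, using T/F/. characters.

Step 1: 1 trees catch fire, 1 burn out
  .TTTT
  TTTT.
  T.TTT
  TTT..
  TTTF.
Step 2: 1 trees catch fire, 1 burn out
  .TTTT
  TTTT.
  T.TTT
  TTT..
  TTF..
Step 3: 2 trees catch fire, 1 burn out
  .TTTT
  TTTT.
  T.TTT
  TTF..
  TF...
Step 4: 3 trees catch fire, 2 burn out
  .TTTT
  TTTT.
  T.FTT
  TF...
  F....
Step 5: 3 trees catch fire, 3 burn out
  .TTTT
  TTFT.
  T..FT
  F....
  .....

.TTTT
TTFT.
T..FT
F....
.....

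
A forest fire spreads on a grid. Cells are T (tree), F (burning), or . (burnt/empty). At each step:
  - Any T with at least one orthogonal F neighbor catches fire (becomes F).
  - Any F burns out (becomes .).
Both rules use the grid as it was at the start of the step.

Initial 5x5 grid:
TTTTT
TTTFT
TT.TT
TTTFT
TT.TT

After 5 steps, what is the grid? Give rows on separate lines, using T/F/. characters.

Step 1: 7 trees catch fire, 2 burn out
  TTTFT
  TTF.F
  TT.FT
  TTF.F
  TT.FT
Step 2: 6 trees catch fire, 7 burn out
  TTF.F
  TF...
  TT..F
  TF...
  TT..F
Step 3: 5 trees catch fire, 6 burn out
  TF...
  F....
  TF...
  F....
  TF...
Step 4: 3 trees catch fire, 5 burn out
  F....
  .....
  F....
  .....
  F....
Step 5: 0 trees catch fire, 3 burn out
  .....
  .....
  .....
  .....
  .....

.....
.....
.....
.....
.....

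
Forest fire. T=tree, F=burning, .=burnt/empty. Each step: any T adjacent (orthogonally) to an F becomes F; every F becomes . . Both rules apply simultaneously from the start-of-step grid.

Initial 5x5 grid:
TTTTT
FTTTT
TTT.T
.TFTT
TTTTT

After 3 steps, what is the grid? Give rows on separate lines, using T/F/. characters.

Step 1: 7 trees catch fire, 2 burn out
  FTTTT
  .FTTT
  FTF.T
  .F.FT
  TTFTT
Step 2: 6 trees catch fire, 7 burn out
  .FTTT
  ..FTT
  .F..T
  ....F
  TF.FT
Step 3: 5 trees catch fire, 6 burn out
  ..FTT
  ...FT
  ....F
  .....
  F...F

..FTT
...FT
....F
.....
F...F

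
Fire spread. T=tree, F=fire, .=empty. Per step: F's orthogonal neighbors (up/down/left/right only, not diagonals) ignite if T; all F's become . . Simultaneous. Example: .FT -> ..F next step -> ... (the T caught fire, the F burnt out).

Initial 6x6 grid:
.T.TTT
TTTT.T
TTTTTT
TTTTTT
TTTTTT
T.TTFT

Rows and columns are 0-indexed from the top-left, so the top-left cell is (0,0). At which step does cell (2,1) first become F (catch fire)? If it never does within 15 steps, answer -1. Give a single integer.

Step 1: cell (2,1)='T' (+3 fires, +1 burnt)
Step 2: cell (2,1)='T' (+4 fires, +3 burnt)
Step 3: cell (2,1)='T' (+4 fires, +4 burnt)
Step 4: cell (2,1)='T' (+4 fires, +4 burnt)
Step 5: cell (2,1)='T' (+5 fires, +4 burnt)
Step 6: cell (2,1)='F' (+6 fires, +5 burnt)
  -> target ignites at step 6
Step 7: cell (2,1)='.' (+3 fires, +6 burnt)
Step 8: cell (2,1)='.' (+2 fires, +3 burnt)
Step 9: cell (2,1)='.' (+0 fires, +2 burnt)
  fire out at step 9

6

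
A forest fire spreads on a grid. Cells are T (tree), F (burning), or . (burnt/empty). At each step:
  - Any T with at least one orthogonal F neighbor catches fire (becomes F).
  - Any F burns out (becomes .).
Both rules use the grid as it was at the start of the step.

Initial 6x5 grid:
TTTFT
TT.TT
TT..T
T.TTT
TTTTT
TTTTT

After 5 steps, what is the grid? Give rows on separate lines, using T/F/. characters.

Step 1: 3 trees catch fire, 1 burn out
  TTF.F
  TT.FT
  TT..T
  T.TTT
  TTTTT
  TTTTT
Step 2: 2 trees catch fire, 3 burn out
  TF...
  TT..F
  TT..T
  T.TTT
  TTTTT
  TTTTT
Step 3: 3 trees catch fire, 2 burn out
  F....
  TF...
  TT..F
  T.TTT
  TTTTT
  TTTTT
Step 4: 3 trees catch fire, 3 burn out
  .....
  F....
  TF...
  T.TTF
  TTTTT
  TTTTT
Step 5: 3 trees catch fire, 3 burn out
  .....
  .....
  F....
  T.TF.
  TTTTF
  TTTTT

.....
.....
F....
T.TF.
TTTTF
TTTTT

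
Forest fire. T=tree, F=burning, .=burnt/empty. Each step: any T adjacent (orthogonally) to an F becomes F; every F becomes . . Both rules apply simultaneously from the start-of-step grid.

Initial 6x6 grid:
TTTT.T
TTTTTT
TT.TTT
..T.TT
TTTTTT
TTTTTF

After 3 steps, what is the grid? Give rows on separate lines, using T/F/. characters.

Step 1: 2 trees catch fire, 1 burn out
  TTTT.T
  TTTTTT
  TT.TTT
  ..T.TT
  TTTTTF
  TTTTF.
Step 2: 3 trees catch fire, 2 burn out
  TTTT.T
  TTTTTT
  TT.TTT
  ..T.TF
  TTTTF.
  TTTF..
Step 3: 4 trees catch fire, 3 burn out
  TTTT.T
  TTTTTT
  TT.TTF
  ..T.F.
  TTTF..
  TTF...

TTTT.T
TTTTTT
TT.TTF
..T.F.
TTTF..
TTF...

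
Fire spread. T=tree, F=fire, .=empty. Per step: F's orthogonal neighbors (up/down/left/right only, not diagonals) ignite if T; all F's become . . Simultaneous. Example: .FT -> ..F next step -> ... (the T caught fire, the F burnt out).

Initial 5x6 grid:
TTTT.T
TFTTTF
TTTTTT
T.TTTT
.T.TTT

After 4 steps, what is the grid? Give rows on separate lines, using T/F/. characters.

Step 1: 7 trees catch fire, 2 burn out
  TFTT.F
  F.FTF.
  TFTTTF
  T.TTTT
  .T.TTT
Step 2: 7 trees catch fire, 7 burn out
  F.FT..
  ...F..
  F.FTF.
  T.TTTF
  .T.TTT
Step 3: 6 trees catch fire, 7 burn out
  ...F..
  ......
  ...F..
  F.FTF.
  .T.TTF
Step 4: 2 trees catch fire, 6 burn out
  ......
  ......
  ......
  ...F..
  .T.TF.

......
......
......
...F..
.T.TF.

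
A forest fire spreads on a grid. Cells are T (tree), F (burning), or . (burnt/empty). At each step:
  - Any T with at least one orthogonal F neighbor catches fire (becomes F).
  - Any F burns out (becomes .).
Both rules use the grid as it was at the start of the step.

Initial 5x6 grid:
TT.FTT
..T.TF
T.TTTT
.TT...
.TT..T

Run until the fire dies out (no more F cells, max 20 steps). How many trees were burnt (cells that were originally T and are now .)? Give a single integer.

Step 1: +4 fires, +2 burnt (F count now 4)
Step 2: +1 fires, +4 burnt (F count now 1)
Step 3: +1 fires, +1 burnt (F count now 1)
Step 4: +1 fires, +1 burnt (F count now 1)
Step 5: +2 fires, +1 burnt (F count now 2)
Step 6: +2 fires, +2 burnt (F count now 2)
Step 7: +1 fires, +2 burnt (F count now 1)
Step 8: +0 fires, +1 burnt (F count now 0)
Fire out after step 8
Initially T: 16, now '.': 26
Total burnt (originally-T cells now '.'): 12

Answer: 12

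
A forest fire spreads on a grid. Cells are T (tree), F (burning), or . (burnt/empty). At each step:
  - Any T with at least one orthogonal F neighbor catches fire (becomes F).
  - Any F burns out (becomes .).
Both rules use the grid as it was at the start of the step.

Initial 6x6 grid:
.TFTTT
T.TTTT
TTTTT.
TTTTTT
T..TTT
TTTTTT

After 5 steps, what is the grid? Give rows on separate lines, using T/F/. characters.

Step 1: 3 trees catch fire, 1 burn out
  .F.FTT
  T.FTTT
  TTTTT.
  TTTTTT
  T..TTT
  TTTTTT
Step 2: 3 trees catch fire, 3 burn out
  ....FT
  T..FTT
  TTFTT.
  TTTTTT
  T..TTT
  TTTTTT
Step 3: 5 trees catch fire, 3 burn out
  .....F
  T...FT
  TF.FT.
  TTFTTT
  T..TTT
  TTTTTT
Step 4: 5 trees catch fire, 5 burn out
  ......
  T....F
  F...F.
  TF.FTT
  T..TTT
  TTTTTT
Step 5: 4 trees catch fire, 5 burn out
  ......
  F.....
  ......
  F...FT
  T..FTT
  TTTTTT

......
F.....
......
F...FT
T..FTT
TTTTTT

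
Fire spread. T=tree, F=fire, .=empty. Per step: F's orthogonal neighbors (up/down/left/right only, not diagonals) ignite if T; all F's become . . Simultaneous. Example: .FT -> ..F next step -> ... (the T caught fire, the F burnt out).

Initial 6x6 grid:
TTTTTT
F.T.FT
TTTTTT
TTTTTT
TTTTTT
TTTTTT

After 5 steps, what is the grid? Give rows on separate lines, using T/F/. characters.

Step 1: 5 trees catch fire, 2 burn out
  FTTTFT
  ..T..F
  FTTTFT
  TTTTTT
  TTTTTT
  TTTTTT
Step 2: 8 trees catch fire, 5 burn out
  .FTF.F
  ..T...
  .FTF.F
  FTTTFT
  TTTTTT
  TTTTTT
Step 3: 7 trees catch fire, 8 burn out
  ..F...
  ..T...
  ..F...
  .FTF.F
  FTTTFT
  TTTTTT
Step 4: 7 trees catch fire, 7 burn out
  ......
  ..F...
  ......
  ..F...
  .FTF.F
  FTTTFT
Step 5: 4 trees catch fire, 7 burn out
  ......
  ......
  ......
  ......
  ..F...
  .FTF.F

......
......
......
......
..F...
.FTF.F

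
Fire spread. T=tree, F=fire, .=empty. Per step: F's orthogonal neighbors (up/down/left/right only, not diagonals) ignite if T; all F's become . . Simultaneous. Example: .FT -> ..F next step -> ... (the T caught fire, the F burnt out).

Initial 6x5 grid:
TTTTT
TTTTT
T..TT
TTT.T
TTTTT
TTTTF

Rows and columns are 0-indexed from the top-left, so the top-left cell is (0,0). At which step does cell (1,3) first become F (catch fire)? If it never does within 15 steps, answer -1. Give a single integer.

Step 1: cell (1,3)='T' (+2 fires, +1 burnt)
Step 2: cell (1,3)='T' (+3 fires, +2 burnt)
Step 3: cell (1,3)='T' (+3 fires, +3 burnt)
Step 4: cell (1,3)='T' (+5 fires, +3 burnt)
Step 5: cell (1,3)='F' (+4 fires, +5 burnt)
  -> target ignites at step 5
Step 6: cell (1,3)='.' (+3 fires, +4 burnt)
Step 7: cell (1,3)='.' (+3 fires, +3 burnt)
Step 8: cell (1,3)='.' (+2 fires, +3 burnt)
Step 9: cell (1,3)='.' (+1 fires, +2 burnt)
Step 10: cell (1,3)='.' (+0 fires, +1 burnt)
  fire out at step 10

5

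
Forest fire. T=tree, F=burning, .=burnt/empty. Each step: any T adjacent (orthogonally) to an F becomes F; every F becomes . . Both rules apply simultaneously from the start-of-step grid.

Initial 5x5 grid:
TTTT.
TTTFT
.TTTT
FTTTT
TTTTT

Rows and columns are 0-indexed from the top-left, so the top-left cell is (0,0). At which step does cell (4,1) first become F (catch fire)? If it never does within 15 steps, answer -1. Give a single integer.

Step 1: cell (4,1)='T' (+6 fires, +2 burnt)
Step 2: cell (4,1)='F' (+8 fires, +6 burnt)
  -> target ignites at step 2
Step 3: cell (4,1)='.' (+5 fires, +8 burnt)
Step 4: cell (4,1)='.' (+2 fires, +5 burnt)
Step 5: cell (4,1)='.' (+0 fires, +2 burnt)
  fire out at step 5

2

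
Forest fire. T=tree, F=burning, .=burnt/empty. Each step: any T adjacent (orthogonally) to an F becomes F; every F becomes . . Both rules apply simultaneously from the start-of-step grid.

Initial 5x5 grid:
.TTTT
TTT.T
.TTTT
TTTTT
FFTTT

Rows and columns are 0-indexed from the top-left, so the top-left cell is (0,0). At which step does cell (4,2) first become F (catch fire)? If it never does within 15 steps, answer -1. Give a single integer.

Step 1: cell (4,2)='F' (+3 fires, +2 burnt)
  -> target ignites at step 1
Step 2: cell (4,2)='.' (+3 fires, +3 burnt)
Step 3: cell (4,2)='.' (+4 fires, +3 burnt)
Step 4: cell (4,2)='.' (+5 fires, +4 burnt)
Step 5: cell (4,2)='.' (+2 fires, +5 burnt)
Step 6: cell (4,2)='.' (+2 fires, +2 burnt)
Step 7: cell (4,2)='.' (+1 fires, +2 burnt)
Step 8: cell (4,2)='.' (+0 fires, +1 burnt)
  fire out at step 8

1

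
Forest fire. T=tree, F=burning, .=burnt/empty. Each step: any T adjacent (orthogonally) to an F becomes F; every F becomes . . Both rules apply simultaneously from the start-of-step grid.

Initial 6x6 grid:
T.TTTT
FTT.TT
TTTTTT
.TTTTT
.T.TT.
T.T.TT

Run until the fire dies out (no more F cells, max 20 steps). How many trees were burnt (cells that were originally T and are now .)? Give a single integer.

Step 1: +3 fires, +1 burnt (F count now 3)
Step 2: +2 fires, +3 burnt (F count now 2)
Step 3: +3 fires, +2 burnt (F count now 3)
Step 4: +4 fires, +3 burnt (F count now 4)
Step 5: +3 fires, +4 burnt (F count now 3)
Step 6: +5 fires, +3 burnt (F count now 5)
Step 7: +3 fires, +5 burnt (F count now 3)
Step 8: +1 fires, +3 burnt (F count now 1)
Step 9: +1 fires, +1 burnt (F count now 1)
Step 10: +0 fires, +1 burnt (F count now 0)
Fire out after step 10
Initially T: 27, now '.': 34
Total burnt (originally-T cells now '.'): 25

Answer: 25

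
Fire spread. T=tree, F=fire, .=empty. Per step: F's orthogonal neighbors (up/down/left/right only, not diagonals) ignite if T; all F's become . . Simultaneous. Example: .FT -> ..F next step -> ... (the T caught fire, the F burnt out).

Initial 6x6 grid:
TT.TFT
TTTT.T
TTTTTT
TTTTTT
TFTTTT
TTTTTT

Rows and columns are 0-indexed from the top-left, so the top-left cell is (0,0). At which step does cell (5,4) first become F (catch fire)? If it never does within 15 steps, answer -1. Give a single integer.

Step 1: cell (5,4)='T' (+6 fires, +2 burnt)
Step 2: cell (5,4)='T' (+8 fires, +6 burnt)
Step 3: cell (5,4)='T' (+9 fires, +8 burnt)
Step 4: cell (5,4)='F' (+7 fires, +9 burnt)
  -> target ignites at step 4
Step 5: cell (5,4)='.' (+2 fires, +7 burnt)
Step 6: cell (5,4)='.' (+0 fires, +2 burnt)
  fire out at step 6

4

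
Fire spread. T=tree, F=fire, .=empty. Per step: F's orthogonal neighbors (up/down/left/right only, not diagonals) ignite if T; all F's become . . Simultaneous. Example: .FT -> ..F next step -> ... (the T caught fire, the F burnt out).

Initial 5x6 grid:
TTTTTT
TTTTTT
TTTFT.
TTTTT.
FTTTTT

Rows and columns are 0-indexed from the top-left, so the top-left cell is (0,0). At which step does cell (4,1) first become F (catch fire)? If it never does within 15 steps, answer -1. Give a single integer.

Step 1: cell (4,1)='F' (+6 fires, +2 burnt)
  -> target ignites at step 1
Step 2: cell (4,1)='.' (+10 fires, +6 burnt)
Step 3: cell (4,1)='.' (+6 fires, +10 burnt)
Step 4: cell (4,1)='.' (+4 fires, +6 burnt)
Step 5: cell (4,1)='.' (+0 fires, +4 burnt)
  fire out at step 5

1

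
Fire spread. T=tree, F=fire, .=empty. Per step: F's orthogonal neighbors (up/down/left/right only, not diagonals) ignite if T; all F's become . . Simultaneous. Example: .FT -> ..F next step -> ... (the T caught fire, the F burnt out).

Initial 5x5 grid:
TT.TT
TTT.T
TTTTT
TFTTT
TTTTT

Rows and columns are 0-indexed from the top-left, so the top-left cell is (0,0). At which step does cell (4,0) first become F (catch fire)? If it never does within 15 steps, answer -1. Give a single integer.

Step 1: cell (4,0)='T' (+4 fires, +1 burnt)
Step 2: cell (4,0)='F' (+6 fires, +4 burnt)
  -> target ignites at step 2
Step 3: cell (4,0)='.' (+6 fires, +6 burnt)
Step 4: cell (4,0)='.' (+3 fires, +6 burnt)
Step 5: cell (4,0)='.' (+1 fires, +3 burnt)
Step 6: cell (4,0)='.' (+1 fires, +1 burnt)
Step 7: cell (4,0)='.' (+1 fires, +1 burnt)
Step 8: cell (4,0)='.' (+0 fires, +1 burnt)
  fire out at step 8

2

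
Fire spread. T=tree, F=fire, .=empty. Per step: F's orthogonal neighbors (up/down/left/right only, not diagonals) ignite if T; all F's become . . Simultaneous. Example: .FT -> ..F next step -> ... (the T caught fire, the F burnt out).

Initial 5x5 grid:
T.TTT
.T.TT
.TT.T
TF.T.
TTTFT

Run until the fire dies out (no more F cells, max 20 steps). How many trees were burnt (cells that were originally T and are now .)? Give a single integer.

Step 1: +6 fires, +2 burnt (F count now 6)
Step 2: +3 fires, +6 burnt (F count now 3)
Step 3: +0 fires, +3 burnt (F count now 0)
Fire out after step 3
Initially T: 16, now '.': 18
Total burnt (originally-T cells now '.'): 9

Answer: 9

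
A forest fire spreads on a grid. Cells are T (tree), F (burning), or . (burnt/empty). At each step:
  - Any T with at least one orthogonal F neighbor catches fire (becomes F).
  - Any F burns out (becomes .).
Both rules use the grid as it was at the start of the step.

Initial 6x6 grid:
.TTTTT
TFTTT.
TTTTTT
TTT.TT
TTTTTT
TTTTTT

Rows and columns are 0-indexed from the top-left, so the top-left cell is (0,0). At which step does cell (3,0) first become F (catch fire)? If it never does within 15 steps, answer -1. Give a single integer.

Step 1: cell (3,0)='T' (+4 fires, +1 burnt)
Step 2: cell (3,0)='T' (+5 fires, +4 burnt)
Step 3: cell (3,0)='F' (+6 fires, +5 burnt)
  -> target ignites at step 3
Step 4: cell (3,0)='.' (+5 fires, +6 burnt)
Step 5: cell (3,0)='.' (+6 fires, +5 burnt)
Step 6: cell (3,0)='.' (+3 fires, +6 burnt)
Step 7: cell (3,0)='.' (+2 fires, +3 burnt)
Step 8: cell (3,0)='.' (+1 fires, +2 burnt)
Step 9: cell (3,0)='.' (+0 fires, +1 burnt)
  fire out at step 9

3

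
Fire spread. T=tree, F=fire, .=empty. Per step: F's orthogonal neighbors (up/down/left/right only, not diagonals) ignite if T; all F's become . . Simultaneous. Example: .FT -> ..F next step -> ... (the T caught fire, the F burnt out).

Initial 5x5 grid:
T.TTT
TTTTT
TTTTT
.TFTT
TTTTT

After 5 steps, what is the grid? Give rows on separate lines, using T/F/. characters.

Step 1: 4 trees catch fire, 1 burn out
  T.TTT
  TTTTT
  TTFTT
  .F.FT
  TTFTT
Step 2: 6 trees catch fire, 4 burn out
  T.TTT
  TTFTT
  TF.FT
  ....F
  TF.FT
Step 3: 7 trees catch fire, 6 burn out
  T.FTT
  TF.FT
  F...F
  .....
  F...F
Step 4: 3 trees catch fire, 7 burn out
  T..FT
  F...F
  .....
  .....
  .....
Step 5: 2 trees catch fire, 3 burn out
  F...F
  .....
  .....
  .....
  .....

F...F
.....
.....
.....
.....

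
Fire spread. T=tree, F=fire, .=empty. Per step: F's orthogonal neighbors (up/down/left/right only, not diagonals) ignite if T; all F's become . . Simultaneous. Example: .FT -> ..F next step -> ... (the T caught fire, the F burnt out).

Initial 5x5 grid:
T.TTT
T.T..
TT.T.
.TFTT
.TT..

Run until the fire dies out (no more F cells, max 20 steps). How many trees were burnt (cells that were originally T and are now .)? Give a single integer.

Answer: 10

Derivation:
Step 1: +3 fires, +1 burnt (F count now 3)
Step 2: +4 fires, +3 burnt (F count now 4)
Step 3: +1 fires, +4 burnt (F count now 1)
Step 4: +1 fires, +1 burnt (F count now 1)
Step 5: +1 fires, +1 burnt (F count now 1)
Step 6: +0 fires, +1 burnt (F count now 0)
Fire out after step 6
Initially T: 14, now '.': 21
Total burnt (originally-T cells now '.'): 10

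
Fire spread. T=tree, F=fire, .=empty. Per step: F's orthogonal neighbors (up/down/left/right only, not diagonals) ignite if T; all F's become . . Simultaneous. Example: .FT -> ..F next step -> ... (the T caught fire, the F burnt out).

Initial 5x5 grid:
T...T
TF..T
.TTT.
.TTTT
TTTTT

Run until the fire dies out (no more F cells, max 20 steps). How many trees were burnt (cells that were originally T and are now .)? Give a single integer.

Answer: 14

Derivation:
Step 1: +2 fires, +1 burnt (F count now 2)
Step 2: +3 fires, +2 burnt (F count now 3)
Step 3: +3 fires, +3 burnt (F count now 3)
Step 4: +3 fires, +3 burnt (F count now 3)
Step 5: +2 fires, +3 burnt (F count now 2)
Step 6: +1 fires, +2 burnt (F count now 1)
Step 7: +0 fires, +1 burnt (F count now 0)
Fire out after step 7
Initially T: 16, now '.': 23
Total burnt (originally-T cells now '.'): 14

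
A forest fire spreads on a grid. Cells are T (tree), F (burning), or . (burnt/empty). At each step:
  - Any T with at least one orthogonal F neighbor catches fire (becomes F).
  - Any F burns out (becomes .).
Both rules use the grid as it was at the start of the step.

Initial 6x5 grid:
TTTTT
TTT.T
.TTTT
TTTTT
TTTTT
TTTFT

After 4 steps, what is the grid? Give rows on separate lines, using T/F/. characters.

Step 1: 3 trees catch fire, 1 burn out
  TTTTT
  TTT.T
  .TTTT
  TTTTT
  TTTFT
  TTF.F
Step 2: 4 trees catch fire, 3 burn out
  TTTTT
  TTT.T
  .TTTT
  TTTFT
  TTF.F
  TF...
Step 3: 5 trees catch fire, 4 burn out
  TTTTT
  TTT.T
  .TTFT
  TTF.F
  TF...
  F....
Step 4: 4 trees catch fire, 5 burn out
  TTTTT
  TTT.T
  .TF.F
  TF...
  F....
  .....

TTTTT
TTT.T
.TF.F
TF...
F....
.....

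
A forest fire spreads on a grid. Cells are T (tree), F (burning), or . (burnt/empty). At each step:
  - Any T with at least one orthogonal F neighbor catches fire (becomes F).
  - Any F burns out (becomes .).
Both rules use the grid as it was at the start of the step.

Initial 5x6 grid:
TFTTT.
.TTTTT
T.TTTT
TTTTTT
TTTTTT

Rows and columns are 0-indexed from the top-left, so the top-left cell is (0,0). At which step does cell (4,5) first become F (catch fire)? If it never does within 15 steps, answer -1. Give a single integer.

Step 1: cell (4,5)='T' (+3 fires, +1 burnt)
Step 2: cell (4,5)='T' (+2 fires, +3 burnt)
Step 3: cell (4,5)='T' (+3 fires, +2 burnt)
Step 4: cell (4,5)='T' (+3 fires, +3 burnt)
Step 5: cell (4,5)='T' (+5 fires, +3 burnt)
Step 6: cell (4,5)='T' (+5 fires, +5 burnt)
Step 7: cell (4,5)='T' (+4 fires, +5 burnt)
Step 8: cell (4,5)='F' (+1 fires, +4 burnt)
  -> target ignites at step 8
Step 9: cell (4,5)='.' (+0 fires, +1 burnt)
  fire out at step 9

8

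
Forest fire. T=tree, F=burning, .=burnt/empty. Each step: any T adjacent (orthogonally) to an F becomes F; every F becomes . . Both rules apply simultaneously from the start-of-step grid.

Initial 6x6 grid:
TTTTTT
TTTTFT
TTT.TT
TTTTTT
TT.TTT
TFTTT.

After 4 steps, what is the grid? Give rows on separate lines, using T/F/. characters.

Step 1: 7 trees catch fire, 2 burn out
  TTTTFT
  TTTF.F
  TTT.FT
  TTTTTT
  TF.TTT
  F.FTT.
Step 2: 8 trees catch fire, 7 burn out
  TTTF.F
  TTF...
  TTT..F
  TFTTFT
  F..TTT
  ...FT.
Step 3: 11 trees catch fire, 8 burn out
  TTF...
  TF....
  TFF...
  F.FF.F
  ...FFT
  ....F.
Step 4: 4 trees catch fire, 11 burn out
  TF....
  F.....
  F.....
  ......
  .....F
  ......

TF....
F.....
F.....
......
.....F
......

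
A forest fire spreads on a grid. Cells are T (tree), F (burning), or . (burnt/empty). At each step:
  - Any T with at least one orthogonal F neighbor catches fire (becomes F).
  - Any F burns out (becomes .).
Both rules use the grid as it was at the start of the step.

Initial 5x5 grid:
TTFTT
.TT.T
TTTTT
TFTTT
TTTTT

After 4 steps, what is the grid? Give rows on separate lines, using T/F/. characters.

Step 1: 7 trees catch fire, 2 burn out
  TF.FT
  .TF.T
  TFTTT
  F.FTT
  TFTTT
Step 2: 8 trees catch fire, 7 burn out
  F...F
  .F..T
  F.FTT
  ...FT
  F.FTT
Step 3: 4 trees catch fire, 8 burn out
  .....
  ....F
  ...FT
  ....F
  ...FT
Step 4: 2 trees catch fire, 4 burn out
  .....
  .....
  ....F
  .....
  ....F

.....
.....
....F
.....
....F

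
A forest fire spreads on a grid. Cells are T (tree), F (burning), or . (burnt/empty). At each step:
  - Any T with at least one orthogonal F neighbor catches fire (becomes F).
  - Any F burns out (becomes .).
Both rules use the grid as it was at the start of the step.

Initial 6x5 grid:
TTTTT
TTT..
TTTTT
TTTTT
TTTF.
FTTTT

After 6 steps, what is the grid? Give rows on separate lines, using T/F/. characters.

Step 1: 5 trees catch fire, 2 burn out
  TTTTT
  TTT..
  TTTTT
  TTTFT
  FTF..
  .FTFT
Step 2: 7 trees catch fire, 5 burn out
  TTTTT
  TTT..
  TTTFT
  FTF.F
  .F...
  ..F.F
Step 3: 4 trees catch fire, 7 burn out
  TTTTT
  TTT..
  FTF.F
  .F...
  .....
  .....
Step 4: 3 trees catch fire, 4 burn out
  TTTTT
  FTF..
  .F...
  .....
  .....
  .....
Step 5: 3 trees catch fire, 3 burn out
  FTFTT
  .F...
  .....
  .....
  .....
  .....
Step 6: 2 trees catch fire, 3 burn out
  .F.FT
  .....
  .....
  .....
  .....
  .....

.F.FT
.....
.....
.....
.....
.....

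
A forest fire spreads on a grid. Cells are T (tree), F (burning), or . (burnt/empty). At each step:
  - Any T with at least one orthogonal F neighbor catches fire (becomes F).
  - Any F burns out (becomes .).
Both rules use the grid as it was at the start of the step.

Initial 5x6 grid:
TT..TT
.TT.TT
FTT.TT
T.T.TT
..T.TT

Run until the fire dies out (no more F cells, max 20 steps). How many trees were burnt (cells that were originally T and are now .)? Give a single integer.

Answer: 9

Derivation:
Step 1: +2 fires, +1 burnt (F count now 2)
Step 2: +2 fires, +2 burnt (F count now 2)
Step 3: +3 fires, +2 burnt (F count now 3)
Step 4: +2 fires, +3 burnt (F count now 2)
Step 5: +0 fires, +2 burnt (F count now 0)
Fire out after step 5
Initially T: 19, now '.': 20
Total burnt (originally-T cells now '.'): 9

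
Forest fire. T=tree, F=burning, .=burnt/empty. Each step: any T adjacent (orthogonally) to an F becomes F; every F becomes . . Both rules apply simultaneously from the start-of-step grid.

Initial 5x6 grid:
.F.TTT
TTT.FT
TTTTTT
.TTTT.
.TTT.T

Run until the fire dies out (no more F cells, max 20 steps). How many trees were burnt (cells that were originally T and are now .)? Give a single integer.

Step 1: +4 fires, +2 burnt (F count now 4)
Step 2: +8 fires, +4 burnt (F count now 8)
Step 3: +4 fires, +8 burnt (F count now 4)
Step 4: +3 fires, +4 burnt (F count now 3)
Step 5: +1 fires, +3 burnt (F count now 1)
Step 6: +0 fires, +1 burnt (F count now 0)
Fire out after step 6
Initially T: 21, now '.': 29
Total burnt (originally-T cells now '.'): 20

Answer: 20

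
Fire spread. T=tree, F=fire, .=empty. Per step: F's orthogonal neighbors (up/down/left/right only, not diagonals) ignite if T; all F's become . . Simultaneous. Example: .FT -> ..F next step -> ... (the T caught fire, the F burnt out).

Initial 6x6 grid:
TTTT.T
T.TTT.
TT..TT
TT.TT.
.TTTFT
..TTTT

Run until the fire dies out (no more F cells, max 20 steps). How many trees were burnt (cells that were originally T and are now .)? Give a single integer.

Step 1: +4 fires, +1 burnt (F count now 4)
Step 2: +5 fires, +4 burnt (F count now 5)
Step 3: +4 fires, +5 burnt (F count now 4)
Step 4: +2 fires, +4 burnt (F count now 2)
Step 5: +4 fires, +2 burnt (F count now 4)
Step 6: +2 fires, +4 burnt (F count now 2)
Step 7: +2 fires, +2 burnt (F count now 2)
Step 8: +1 fires, +2 burnt (F count now 1)
Step 9: +0 fires, +1 burnt (F count now 0)
Fire out after step 9
Initially T: 25, now '.': 35
Total burnt (originally-T cells now '.'): 24

Answer: 24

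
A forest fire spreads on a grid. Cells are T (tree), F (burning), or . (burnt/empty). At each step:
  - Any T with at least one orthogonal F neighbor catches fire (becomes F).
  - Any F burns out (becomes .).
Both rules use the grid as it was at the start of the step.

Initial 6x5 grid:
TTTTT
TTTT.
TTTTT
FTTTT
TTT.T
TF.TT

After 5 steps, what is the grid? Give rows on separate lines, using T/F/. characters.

Step 1: 5 trees catch fire, 2 burn out
  TTTTT
  TTTT.
  FTTTT
  .FTTT
  FFT.T
  F..TT
Step 2: 4 trees catch fire, 5 burn out
  TTTTT
  FTTT.
  .FTTT
  ..FTT
  ..F.T
  ...TT
Step 3: 4 trees catch fire, 4 burn out
  FTTTT
  .FTT.
  ..FTT
  ...FT
  ....T
  ...TT
Step 4: 4 trees catch fire, 4 burn out
  .FTTT
  ..FT.
  ...FT
  ....F
  ....T
  ...TT
Step 5: 4 trees catch fire, 4 burn out
  ..FTT
  ...F.
  ....F
  .....
  ....F
  ...TT

..FTT
...F.
....F
.....
....F
...TT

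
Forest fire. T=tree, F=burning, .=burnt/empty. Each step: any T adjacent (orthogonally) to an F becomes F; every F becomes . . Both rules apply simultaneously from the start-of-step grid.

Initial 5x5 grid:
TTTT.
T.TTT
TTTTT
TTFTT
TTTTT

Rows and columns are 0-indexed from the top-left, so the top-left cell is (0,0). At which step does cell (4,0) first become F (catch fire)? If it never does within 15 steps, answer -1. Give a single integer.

Step 1: cell (4,0)='T' (+4 fires, +1 burnt)
Step 2: cell (4,0)='T' (+7 fires, +4 burnt)
Step 3: cell (4,0)='F' (+6 fires, +7 burnt)
  -> target ignites at step 3
Step 4: cell (4,0)='.' (+4 fires, +6 burnt)
Step 5: cell (4,0)='.' (+1 fires, +4 burnt)
Step 6: cell (4,0)='.' (+0 fires, +1 burnt)
  fire out at step 6

3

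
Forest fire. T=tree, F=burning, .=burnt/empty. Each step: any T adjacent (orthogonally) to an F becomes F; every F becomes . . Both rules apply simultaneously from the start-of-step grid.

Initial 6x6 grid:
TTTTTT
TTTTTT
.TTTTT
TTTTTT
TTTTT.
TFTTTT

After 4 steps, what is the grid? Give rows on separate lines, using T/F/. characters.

Step 1: 3 trees catch fire, 1 burn out
  TTTTTT
  TTTTTT
  .TTTTT
  TTTTTT
  TFTTT.
  F.FTTT
Step 2: 4 trees catch fire, 3 burn out
  TTTTTT
  TTTTTT
  .TTTTT
  TFTTTT
  F.FTT.
  ...FTT
Step 3: 5 trees catch fire, 4 burn out
  TTTTTT
  TTTTTT
  .FTTTT
  F.FTTT
  ...FT.
  ....FT
Step 4: 5 trees catch fire, 5 burn out
  TTTTTT
  TFTTTT
  ..FTTT
  ...FTT
  ....F.
  .....F

TTTTTT
TFTTTT
..FTTT
...FTT
....F.
.....F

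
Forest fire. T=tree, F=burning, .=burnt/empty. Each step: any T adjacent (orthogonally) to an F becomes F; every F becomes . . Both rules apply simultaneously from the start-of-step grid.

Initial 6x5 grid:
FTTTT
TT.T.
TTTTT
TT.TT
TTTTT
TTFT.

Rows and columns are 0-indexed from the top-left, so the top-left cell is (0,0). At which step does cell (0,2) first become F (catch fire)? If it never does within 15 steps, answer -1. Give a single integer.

Step 1: cell (0,2)='T' (+5 fires, +2 burnt)
Step 2: cell (0,2)='F' (+6 fires, +5 burnt)
  -> target ignites at step 2
Step 3: cell (0,2)='.' (+7 fires, +6 burnt)
Step 4: cell (0,2)='.' (+5 fires, +7 burnt)
Step 5: cell (0,2)='.' (+1 fires, +5 burnt)
Step 6: cell (0,2)='.' (+0 fires, +1 burnt)
  fire out at step 6

2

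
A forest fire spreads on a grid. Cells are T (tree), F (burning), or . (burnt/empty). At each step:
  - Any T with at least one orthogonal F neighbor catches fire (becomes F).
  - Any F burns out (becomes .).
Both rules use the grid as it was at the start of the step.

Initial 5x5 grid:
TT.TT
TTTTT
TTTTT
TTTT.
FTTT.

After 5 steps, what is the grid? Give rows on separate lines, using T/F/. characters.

Step 1: 2 trees catch fire, 1 burn out
  TT.TT
  TTTTT
  TTTTT
  FTTT.
  .FTT.
Step 2: 3 trees catch fire, 2 burn out
  TT.TT
  TTTTT
  FTTTT
  .FTT.
  ..FT.
Step 3: 4 trees catch fire, 3 burn out
  TT.TT
  FTTTT
  .FTTT
  ..FT.
  ...F.
Step 4: 4 trees catch fire, 4 burn out
  FT.TT
  .FTTT
  ..FTT
  ...F.
  .....
Step 5: 3 trees catch fire, 4 burn out
  .F.TT
  ..FTT
  ...FT
  .....
  .....

.F.TT
..FTT
...FT
.....
.....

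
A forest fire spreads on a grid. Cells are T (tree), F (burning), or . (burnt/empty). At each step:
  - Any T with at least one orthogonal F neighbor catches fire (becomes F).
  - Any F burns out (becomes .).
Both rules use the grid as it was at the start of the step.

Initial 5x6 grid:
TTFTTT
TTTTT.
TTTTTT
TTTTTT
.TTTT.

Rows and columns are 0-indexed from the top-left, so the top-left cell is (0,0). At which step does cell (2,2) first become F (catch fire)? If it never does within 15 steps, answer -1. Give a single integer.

Step 1: cell (2,2)='T' (+3 fires, +1 burnt)
Step 2: cell (2,2)='F' (+5 fires, +3 burnt)
  -> target ignites at step 2
Step 3: cell (2,2)='.' (+6 fires, +5 burnt)
Step 4: cell (2,2)='.' (+5 fires, +6 burnt)
Step 5: cell (2,2)='.' (+5 fires, +5 burnt)
Step 6: cell (2,2)='.' (+2 fires, +5 burnt)
Step 7: cell (2,2)='.' (+0 fires, +2 burnt)
  fire out at step 7

2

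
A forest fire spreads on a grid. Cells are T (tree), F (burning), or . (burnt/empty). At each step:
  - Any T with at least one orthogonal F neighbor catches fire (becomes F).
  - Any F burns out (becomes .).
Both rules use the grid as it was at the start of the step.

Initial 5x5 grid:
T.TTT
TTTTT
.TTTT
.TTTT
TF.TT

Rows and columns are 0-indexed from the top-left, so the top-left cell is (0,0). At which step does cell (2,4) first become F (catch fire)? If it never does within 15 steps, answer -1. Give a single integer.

Step 1: cell (2,4)='T' (+2 fires, +1 burnt)
Step 2: cell (2,4)='T' (+2 fires, +2 burnt)
Step 3: cell (2,4)='T' (+3 fires, +2 burnt)
Step 4: cell (2,4)='T' (+5 fires, +3 burnt)
Step 5: cell (2,4)='F' (+5 fires, +5 burnt)
  -> target ignites at step 5
Step 6: cell (2,4)='.' (+2 fires, +5 burnt)
Step 7: cell (2,4)='.' (+1 fires, +2 burnt)
Step 8: cell (2,4)='.' (+0 fires, +1 burnt)
  fire out at step 8

5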